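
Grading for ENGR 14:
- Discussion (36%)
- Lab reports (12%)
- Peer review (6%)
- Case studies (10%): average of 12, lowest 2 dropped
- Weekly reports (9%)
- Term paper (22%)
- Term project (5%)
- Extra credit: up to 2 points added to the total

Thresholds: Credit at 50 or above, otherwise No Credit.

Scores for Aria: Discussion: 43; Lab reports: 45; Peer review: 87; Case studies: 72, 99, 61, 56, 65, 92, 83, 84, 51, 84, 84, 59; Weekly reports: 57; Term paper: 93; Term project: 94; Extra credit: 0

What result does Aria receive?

Case studies: drop 51, 56 → average of remaining 10 = 783/10 = 78.3
Weighted total:
  Discussion 43 × 0.36 = 15.48
  Lab reports 45 × 0.12 = 5.4
  Peer review 87 × 0.06 = 5.22
  Case studies 78.3 × 0.1 = 7.83
  Weekly reports 57 × 0.09 = 5.13
  Term paper 93 × 0.22 = 20.46
  Term project 94 × 0.05 = 4.7
Sum = 64.22
Extra credit: 64.22 + 0 = 64.22
64.22 ≥ 50 → Credit

Credit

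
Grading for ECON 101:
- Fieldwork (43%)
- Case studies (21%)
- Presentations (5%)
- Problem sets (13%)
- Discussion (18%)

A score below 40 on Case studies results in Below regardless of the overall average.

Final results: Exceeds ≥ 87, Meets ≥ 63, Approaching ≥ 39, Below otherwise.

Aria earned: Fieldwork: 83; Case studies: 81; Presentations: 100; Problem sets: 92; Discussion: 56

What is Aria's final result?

Meets

Case studies score 81 ≥ 40: minimum met.
Weighted total:
  Fieldwork 83 × 0.43 = 35.69
  Case studies 81 × 0.21 = 17.01
  Presentations 100 × 0.05 = 5
  Problem sets 92 × 0.13 = 11.96
  Discussion 56 × 0.18 = 10.08
Sum = 79.74
79.74 is ≥ 63 and < 87 → Meets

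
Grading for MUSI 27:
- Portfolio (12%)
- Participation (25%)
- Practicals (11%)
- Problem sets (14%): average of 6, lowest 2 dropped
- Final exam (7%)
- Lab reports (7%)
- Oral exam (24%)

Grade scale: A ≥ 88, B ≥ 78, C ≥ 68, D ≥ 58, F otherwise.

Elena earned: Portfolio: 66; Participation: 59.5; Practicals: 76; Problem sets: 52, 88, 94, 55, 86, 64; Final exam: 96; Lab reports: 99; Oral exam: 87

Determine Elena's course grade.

Problem sets: drop 52, 55 → average of remaining 4 = 332/4 = 83
Weighted total:
  Portfolio 66 × 0.12 = 7.92
  Participation 59.5 × 0.25 = 14.875
  Practicals 76 × 0.11 = 8.36
  Problem sets 83 × 0.14 = 11.62
  Final exam 96 × 0.07 = 6.72
  Lab reports 99 × 0.07 = 6.93
  Oral exam 87 × 0.24 = 20.88
Sum = 77.305
77.305 is ≥ 68 and < 78 → C

C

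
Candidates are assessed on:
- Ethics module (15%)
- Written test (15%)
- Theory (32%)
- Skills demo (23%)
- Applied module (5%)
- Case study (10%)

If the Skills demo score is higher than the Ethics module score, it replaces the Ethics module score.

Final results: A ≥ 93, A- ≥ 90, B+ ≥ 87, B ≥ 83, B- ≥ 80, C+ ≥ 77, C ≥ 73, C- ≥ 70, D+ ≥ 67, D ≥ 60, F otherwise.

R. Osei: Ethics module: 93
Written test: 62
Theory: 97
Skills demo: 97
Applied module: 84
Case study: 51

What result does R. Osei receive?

B

Skills demo (97) > Ethics module (93), so Ethics module counts as 97.
Weighted total:
  Ethics module 97 × 0.15 = 14.55
  Written test 62 × 0.15 = 9.3
  Theory 97 × 0.32 = 31.04
  Skills demo 97 × 0.23 = 22.31
  Applied module 84 × 0.05 = 4.2
  Case study 51 × 0.1 = 5.1
Sum = 86.5
86.5 is ≥ 83 and < 87 → B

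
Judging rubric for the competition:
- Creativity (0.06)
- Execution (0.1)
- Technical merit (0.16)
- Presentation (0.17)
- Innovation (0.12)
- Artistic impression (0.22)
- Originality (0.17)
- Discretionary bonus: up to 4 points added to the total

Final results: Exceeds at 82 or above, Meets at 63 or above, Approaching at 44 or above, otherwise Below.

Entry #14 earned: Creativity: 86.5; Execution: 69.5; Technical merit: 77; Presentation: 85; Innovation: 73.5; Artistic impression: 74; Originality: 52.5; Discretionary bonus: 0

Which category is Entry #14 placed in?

Weighted total:
  Creativity 86.5 × 0.06 = 5.19
  Execution 69.5 × 0.1 = 6.95
  Technical merit 77 × 0.16 = 12.32
  Presentation 85 × 0.17 = 14.45
  Innovation 73.5 × 0.12 = 8.82
  Artistic impression 74 × 0.22 = 16.28
  Originality 52.5 × 0.17 = 8.925
Sum = 72.935
Discretionary bonus: 72.935 + 0 = 72.935
72.935 is ≥ 63 and < 82 → Meets

Meets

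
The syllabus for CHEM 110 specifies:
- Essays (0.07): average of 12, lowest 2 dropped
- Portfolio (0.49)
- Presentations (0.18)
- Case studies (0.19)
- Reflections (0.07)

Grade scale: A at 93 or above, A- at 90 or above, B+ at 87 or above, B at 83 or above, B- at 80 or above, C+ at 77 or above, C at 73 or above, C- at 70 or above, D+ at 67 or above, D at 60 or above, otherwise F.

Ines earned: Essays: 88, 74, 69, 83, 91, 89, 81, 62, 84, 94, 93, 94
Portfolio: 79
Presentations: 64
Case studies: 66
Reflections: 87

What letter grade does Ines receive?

C

Essays: drop 62, 69 → average of remaining 10 = 871/10 = 87.1
Weighted total:
  Essays 87.1 × 0.07 = 6.097
  Portfolio 79 × 0.49 = 38.71
  Presentations 64 × 0.18 = 11.52
  Case studies 66 × 0.19 = 12.54
  Reflections 87 × 0.07 = 6.09
Sum = 74.957
74.957 is ≥ 73 and < 77 → C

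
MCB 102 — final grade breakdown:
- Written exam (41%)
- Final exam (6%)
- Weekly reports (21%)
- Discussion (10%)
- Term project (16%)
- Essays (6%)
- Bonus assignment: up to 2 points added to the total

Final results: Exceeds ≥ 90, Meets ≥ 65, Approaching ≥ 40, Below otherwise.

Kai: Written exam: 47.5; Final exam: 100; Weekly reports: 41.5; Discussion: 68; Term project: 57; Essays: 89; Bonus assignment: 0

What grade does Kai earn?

Weighted total:
  Written exam 47.5 × 0.41 = 19.475
  Final exam 100 × 0.06 = 6
  Weekly reports 41.5 × 0.21 = 8.715
  Discussion 68 × 0.1 = 6.8
  Term project 57 × 0.16 = 9.12
  Essays 89 × 0.06 = 5.34
Sum = 55.45
Bonus assignment: 55.45 + 0 = 55.45
55.45 is ≥ 40 and < 65 → Approaching

Approaching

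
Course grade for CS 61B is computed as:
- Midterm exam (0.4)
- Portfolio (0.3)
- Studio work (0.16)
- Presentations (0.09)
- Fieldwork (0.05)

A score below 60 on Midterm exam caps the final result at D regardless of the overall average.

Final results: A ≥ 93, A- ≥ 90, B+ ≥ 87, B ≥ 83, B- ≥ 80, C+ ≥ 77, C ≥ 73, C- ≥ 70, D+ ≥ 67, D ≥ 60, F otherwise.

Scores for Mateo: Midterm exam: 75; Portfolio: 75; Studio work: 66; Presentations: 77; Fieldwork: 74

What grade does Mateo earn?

C

Midterm exam score 75 ≥ 60: minimum met.
Weighted total:
  Midterm exam 75 × 0.4 = 30
  Portfolio 75 × 0.3 = 22.5
  Studio work 66 × 0.16 = 10.56
  Presentations 77 × 0.09 = 6.93
  Fieldwork 74 × 0.05 = 3.7
Sum = 73.69
73.69 is ≥ 73 and < 77 → C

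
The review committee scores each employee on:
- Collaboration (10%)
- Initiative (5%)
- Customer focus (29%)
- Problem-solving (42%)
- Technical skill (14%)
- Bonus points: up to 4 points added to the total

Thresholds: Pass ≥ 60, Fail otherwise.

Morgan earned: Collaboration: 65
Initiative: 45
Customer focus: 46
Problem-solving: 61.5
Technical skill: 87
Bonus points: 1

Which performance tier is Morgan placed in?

Pass

Weighted total:
  Collaboration 65 × 0.1 = 6.5
  Initiative 45 × 0.05 = 2.25
  Customer focus 46 × 0.29 = 13.34
  Problem-solving 61.5 × 0.42 = 25.83
  Technical skill 87 × 0.14 = 12.18
Sum = 60.1
Bonus points: 60.1 + 1 = 61.1
61.1 ≥ 60 → Pass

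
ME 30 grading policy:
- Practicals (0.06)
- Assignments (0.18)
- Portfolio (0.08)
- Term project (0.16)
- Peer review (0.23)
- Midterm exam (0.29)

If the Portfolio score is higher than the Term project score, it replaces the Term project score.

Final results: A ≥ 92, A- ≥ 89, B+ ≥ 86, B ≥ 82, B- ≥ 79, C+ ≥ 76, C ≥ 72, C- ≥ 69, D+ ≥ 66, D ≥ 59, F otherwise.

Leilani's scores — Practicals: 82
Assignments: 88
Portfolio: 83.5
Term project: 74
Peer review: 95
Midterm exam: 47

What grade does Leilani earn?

Portfolio (83.5) > Term project (74), so Term project counts as 83.5.
Weighted total:
  Practicals 82 × 0.06 = 4.92
  Assignments 88 × 0.18 = 15.84
  Portfolio 83.5 × 0.08 = 6.68
  Term project 83.5 × 0.16 = 13.36
  Peer review 95 × 0.23 = 21.85
  Midterm exam 47 × 0.29 = 13.63
Sum = 76.28
76.28 is ≥ 76 and < 79 → C+

C+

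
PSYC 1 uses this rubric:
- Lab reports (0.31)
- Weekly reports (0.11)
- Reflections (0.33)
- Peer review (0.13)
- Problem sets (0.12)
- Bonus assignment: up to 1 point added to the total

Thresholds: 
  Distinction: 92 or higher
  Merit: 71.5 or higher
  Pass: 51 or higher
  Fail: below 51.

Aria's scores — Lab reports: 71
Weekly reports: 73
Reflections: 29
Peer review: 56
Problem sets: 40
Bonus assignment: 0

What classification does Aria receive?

Pass

Weighted total:
  Lab reports 71 × 0.31 = 22.01
  Weekly reports 73 × 0.11 = 8.03
  Reflections 29 × 0.33 = 9.57
  Peer review 56 × 0.13 = 7.28
  Problem sets 40 × 0.12 = 4.8
Sum = 51.69
Bonus assignment: 51.69 + 0 = 51.69
51.69 is ≥ 51 and < 71.5 → Pass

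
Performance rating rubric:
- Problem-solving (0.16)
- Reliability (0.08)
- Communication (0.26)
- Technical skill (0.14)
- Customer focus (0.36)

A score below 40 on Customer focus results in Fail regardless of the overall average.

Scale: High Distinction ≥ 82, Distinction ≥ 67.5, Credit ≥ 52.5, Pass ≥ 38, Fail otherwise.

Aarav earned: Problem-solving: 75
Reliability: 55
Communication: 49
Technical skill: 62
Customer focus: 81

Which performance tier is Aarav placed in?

Customer focus score 81 ≥ 40: minimum met.
Weighted total:
  Problem-solving 75 × 0.16 = 12
  Reliability 55 × 0.08 = 4.4
  Communication 49 × 0.26 = 12.74
  Technical skill 62 × 0.14 = 8.68
  Customer focus 81 × 0.36 = 29.16
Sum = 66.98
66.98 is ≥ 52.5 and < 67.5 → Credit

Credit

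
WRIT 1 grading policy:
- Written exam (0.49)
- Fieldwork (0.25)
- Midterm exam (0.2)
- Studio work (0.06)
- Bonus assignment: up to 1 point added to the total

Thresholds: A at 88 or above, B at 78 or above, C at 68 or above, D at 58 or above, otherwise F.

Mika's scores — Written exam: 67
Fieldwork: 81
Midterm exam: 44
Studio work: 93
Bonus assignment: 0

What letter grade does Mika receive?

Weighted total:
  Written exam 67 × 0.49 = 32.83
  Fieldwork 81 × 0.25 = 20.25
  Midterm exam 44 × 0.2 = 8.8
  Studio work 93 × 0.06 = 5.58
Sum = 67.46
Bonus assignment: 67.46 + 0 = 67.46
67.46 is ≥ 58 and < 68 → D

D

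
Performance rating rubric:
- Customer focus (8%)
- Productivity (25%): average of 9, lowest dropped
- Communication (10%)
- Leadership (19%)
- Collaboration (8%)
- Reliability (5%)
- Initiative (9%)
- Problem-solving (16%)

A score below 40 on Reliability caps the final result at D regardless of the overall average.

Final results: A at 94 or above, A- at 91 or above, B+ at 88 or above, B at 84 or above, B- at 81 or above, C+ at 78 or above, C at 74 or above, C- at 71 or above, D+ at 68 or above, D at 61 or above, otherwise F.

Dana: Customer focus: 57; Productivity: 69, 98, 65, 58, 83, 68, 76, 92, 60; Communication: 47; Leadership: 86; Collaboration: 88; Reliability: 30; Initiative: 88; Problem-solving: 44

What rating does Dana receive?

Productivity: drop 58 → average of remaining 8 = 611/8 = 76.375
Reliability score 30 < 40: minimum not met.
Weighted total:
  Customer focus 57 × 0.08 = 4.56
  Productivity 76.375 × 0.25 = 19.09375
  Communication 47 × 0.1 = 4.7
  Leadership 86 × 0.19 = 16.34
  Collaboration 88 × 0.08 = 7.04
  Reliability 30 × 0.05 = 1.5
  Initiative 88 × 0.09 = 7.92
  Problem-solving 44 × 0.16 = 7.04
Sum = 68.19375
68.19375 would be D+; cap at D applies → D.

D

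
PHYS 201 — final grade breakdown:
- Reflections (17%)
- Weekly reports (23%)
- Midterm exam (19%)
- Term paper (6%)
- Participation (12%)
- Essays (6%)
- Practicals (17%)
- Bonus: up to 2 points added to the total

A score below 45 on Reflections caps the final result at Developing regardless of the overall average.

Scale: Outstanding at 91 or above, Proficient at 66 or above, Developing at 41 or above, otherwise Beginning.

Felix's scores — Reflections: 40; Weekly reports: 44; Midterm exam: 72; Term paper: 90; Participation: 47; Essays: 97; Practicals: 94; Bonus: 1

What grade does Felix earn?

Developing

Reflections score 40 < 45: minimum not met.
Weighted total:
  Reflections 40 × 0.17 = 6.8
  Weekly reports 44 × 0.23 = 10.12
  Midterm exam 72 × 0.19 = 13.68
  Term paper 90 × 0.06 = 5.4
  Participation 47 × 0.12 = 5.64
  Essays 97 × 0.06 = 5.82
  Practicals 94 × 0.17 = 15.98
Sum = 63.44
Bonus: 63.44 + 1 = 64.44
64.44 would be Developing; cap at Developing applies → Developing.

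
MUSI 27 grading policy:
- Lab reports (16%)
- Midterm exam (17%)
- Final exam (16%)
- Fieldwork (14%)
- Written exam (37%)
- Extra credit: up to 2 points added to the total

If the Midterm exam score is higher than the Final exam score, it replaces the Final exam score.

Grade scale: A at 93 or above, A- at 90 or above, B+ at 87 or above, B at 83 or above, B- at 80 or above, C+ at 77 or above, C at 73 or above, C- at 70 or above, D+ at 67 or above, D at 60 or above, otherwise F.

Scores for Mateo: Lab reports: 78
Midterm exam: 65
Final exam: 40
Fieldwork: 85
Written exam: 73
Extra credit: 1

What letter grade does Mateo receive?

C

Midterm exam (65) > Final exam (40), so Final exam counts as 65.
Weighted total:
  Lab reports 78 × 0.16 = 12.48
  Midterm exam 65 × 0.17 = 11.05
  Final exam 65 × 0.16 = 10.4
  Fieldwork 85 × 0.14 = 11.9
  Written exam 73 × 0.37 = 27.01
Sum = 72.84
Extra credit: 72.84 + 1 = 73.84
73.84 is ≥ 73 and < 77 → C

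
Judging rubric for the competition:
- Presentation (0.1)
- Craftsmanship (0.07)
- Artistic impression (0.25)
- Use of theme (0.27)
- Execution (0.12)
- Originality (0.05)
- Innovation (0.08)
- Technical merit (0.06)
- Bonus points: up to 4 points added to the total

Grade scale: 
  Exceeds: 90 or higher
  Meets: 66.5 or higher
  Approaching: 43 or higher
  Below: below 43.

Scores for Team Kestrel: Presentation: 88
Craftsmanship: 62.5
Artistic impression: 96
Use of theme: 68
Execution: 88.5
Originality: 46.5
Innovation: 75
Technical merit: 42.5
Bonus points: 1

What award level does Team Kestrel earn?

Meets

Weighted total:
  Presentation 88 × 0.1 = 8.8
  Craftsmanship 62.5 × 0.07 = 4.375
  Artistic impression 96 × 0.25 = 24
  Use of theme 68 × 0.27 = 18.36
  Execution 88.5 × 0.12 = 10.62
  Originality 46.5 × 0.05 = 2.325
  Innovation 75 × 0.08 = 6
  Technical merit 42.5 × 0.06 = 2.55
Sum = 77.03
Bonus points: 77.03 + 1 = 78.03
78.03 is ≥ 66.5 and < 90 → Meets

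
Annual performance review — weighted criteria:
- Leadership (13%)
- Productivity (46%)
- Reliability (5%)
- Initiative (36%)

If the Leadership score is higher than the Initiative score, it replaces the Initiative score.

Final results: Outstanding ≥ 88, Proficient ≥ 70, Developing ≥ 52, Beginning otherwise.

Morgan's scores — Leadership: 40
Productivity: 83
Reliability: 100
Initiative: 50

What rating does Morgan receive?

Developing

Leadership (40) ≤ Initiative (50), so Initiative stays at 50.
Weighted total:
  Leadership 40 × 0.13 = 5.2
  Productivity 83 × 0.46 = 38.18
  Reliability 100 × 0.05 = 5
  Initiative 50 × 0.36 = 18
Sum = 66.38
66.38 is ≥ 52 and < 70 → Developing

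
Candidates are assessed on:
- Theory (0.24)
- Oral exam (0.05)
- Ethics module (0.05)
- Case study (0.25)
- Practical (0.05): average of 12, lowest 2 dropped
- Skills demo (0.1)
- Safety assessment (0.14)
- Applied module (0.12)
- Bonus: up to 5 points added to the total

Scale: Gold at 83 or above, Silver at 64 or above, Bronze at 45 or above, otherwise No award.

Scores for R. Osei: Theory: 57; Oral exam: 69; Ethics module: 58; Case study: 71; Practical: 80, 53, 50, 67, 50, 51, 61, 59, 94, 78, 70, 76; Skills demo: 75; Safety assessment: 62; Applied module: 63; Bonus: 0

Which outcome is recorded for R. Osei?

Practical: drop 50, 50 → average of remaining 10 = 689/10 = 68.9
Weighted total:
  Theory 57 × 0.24 = 13.68
  Oral exam 69 × 0.05 = 3.45
  Ethics module 58 × 0.05 = 2.9
  Case study 71 × 0.25 = 17.75
  Practical 68.9 × 0.05 = 3.445
  Skills demo 75 × 0.1 = 7.5
  Safety assessment 62 × 0.14 = 8.68
  Applied module 63 × 0.12 = 7.56
Sum = 64.965
Bonus: 64.965 + 0 = 64.965
64.965 is ≥ 64 and < 83 → Silver

Silver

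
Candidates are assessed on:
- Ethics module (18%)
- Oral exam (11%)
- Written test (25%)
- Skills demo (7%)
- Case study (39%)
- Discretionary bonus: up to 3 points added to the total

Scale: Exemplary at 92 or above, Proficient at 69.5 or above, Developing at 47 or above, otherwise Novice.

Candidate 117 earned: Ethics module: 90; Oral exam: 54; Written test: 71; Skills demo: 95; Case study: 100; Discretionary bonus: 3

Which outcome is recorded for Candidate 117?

Weighted total:
  Ethics module 90 × 0.18 = 16.2
  Oral exam 54 × 0.11 = 5.94
  Written test 71 × 0.25 = 17.75
  Skills demo 95 × 0.07 = 6.65
  Case study 100 × 0.39 = 39
Sum = 85.54
Discretionary bonus: 85.54 + 3 = 88.54
88.54 is ≥ 69.5 and < 92 → Proficient

Proficient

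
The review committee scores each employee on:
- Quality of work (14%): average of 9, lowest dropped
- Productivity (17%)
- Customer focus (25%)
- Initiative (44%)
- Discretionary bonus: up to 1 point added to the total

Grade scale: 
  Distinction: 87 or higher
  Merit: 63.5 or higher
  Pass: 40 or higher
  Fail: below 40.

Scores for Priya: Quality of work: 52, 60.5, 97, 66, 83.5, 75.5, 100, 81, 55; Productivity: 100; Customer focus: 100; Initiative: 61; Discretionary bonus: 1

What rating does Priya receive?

Quality of work: drop 52 → average of remaining 8 = 618.5/8 = 77.3125
Weighted total:
  Quality of work 77.3125 × 0.14 = 10.82375
  Productivity 100 × 0.17 = 17
  Customer focus 100 × 0.25 = 25
  Initiative 61 × 0.44 = 26.84
Sum = 79.66375
Discretionary bonus: 79.66375 + 1 = 80.66375
80.66375 is ≥ 63.5 and < 87 → Merit

Merit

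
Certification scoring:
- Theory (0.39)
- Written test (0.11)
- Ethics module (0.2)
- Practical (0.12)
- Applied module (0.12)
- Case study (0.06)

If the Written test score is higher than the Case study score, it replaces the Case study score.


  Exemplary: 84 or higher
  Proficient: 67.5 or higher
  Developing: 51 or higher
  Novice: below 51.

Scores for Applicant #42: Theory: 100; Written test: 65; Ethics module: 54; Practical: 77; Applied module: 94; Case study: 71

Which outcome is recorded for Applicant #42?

Written test (65) ≤ Case study (71), so Case study stays at 71.
Weighted total:
  Theory 100 × 0.39 = 39
  Written test 65 × 0.11 = 7.15
  Ethics module 54 × 0.2 = 10.8
  Practical 77 × 0.12 = 9.24
  Applied module 94 × 0.12 = 11.28
  Case study 71 × 0.06 = 4.26
Sum = 81.73
81.73 is ≥ 67.5 and < 84 → Proficient

Proficient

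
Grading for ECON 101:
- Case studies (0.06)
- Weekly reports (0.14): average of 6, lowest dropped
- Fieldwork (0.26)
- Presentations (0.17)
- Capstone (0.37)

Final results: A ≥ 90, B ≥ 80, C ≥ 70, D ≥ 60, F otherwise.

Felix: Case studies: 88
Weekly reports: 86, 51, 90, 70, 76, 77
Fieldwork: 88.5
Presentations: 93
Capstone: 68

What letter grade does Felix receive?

B

Weekly reports: drop 51 → average of remaining 5 = 399/5 = 79.8
Weighted total:
  Case studies 88 × 0.06 = 5.28
  Weekly reports 79.8 × 0.14 = 11.172
  Fieldwork 88.5 × 0.26 = 23.01
  Presentations 93 × 0.17 = 15.81
  Capstone 68 × 0.37 = 25.16
Sum = 80.432
80.432 is ≥ 80 and < 90 → B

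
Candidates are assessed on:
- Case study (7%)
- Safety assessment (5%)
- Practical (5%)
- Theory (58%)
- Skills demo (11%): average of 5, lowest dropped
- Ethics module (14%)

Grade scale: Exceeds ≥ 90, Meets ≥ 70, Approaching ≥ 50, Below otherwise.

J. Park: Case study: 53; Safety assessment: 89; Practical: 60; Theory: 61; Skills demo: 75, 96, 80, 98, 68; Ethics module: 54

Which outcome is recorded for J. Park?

Approaching

Skills demo: drop 68 → average of remaining 4 = 349/4 = 87.25
Weighted total:
  Case study 53 × 0.07 = 3.71
  Safety assessment 89 × 0.05 = 4.45
  Practical 60 × 0.05 = 3
  Theory 61 × 0.58 = 35.38
  Skills demo 87.25 × 0.11 = 9.5975
  Ethics module 54 × 0.14 = 7.56
Sum = 63.6975
63.6975 is ≥ 50 and < 70 → Approaching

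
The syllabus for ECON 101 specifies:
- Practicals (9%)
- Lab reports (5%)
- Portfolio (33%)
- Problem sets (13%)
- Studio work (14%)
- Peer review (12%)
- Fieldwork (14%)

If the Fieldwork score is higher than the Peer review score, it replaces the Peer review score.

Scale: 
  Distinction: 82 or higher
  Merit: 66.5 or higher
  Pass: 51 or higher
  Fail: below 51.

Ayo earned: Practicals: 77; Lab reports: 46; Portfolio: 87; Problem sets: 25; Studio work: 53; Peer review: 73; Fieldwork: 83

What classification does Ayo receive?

Fieldwork (83) > Peer review (73), so Peer review counts as 83.
Weighted total:
  Practicals 77 × 0.09 = 6.93
  Lab reports 46 × 0.05 = 2.3
  Portfolio 87 × 0.33 = 28.71
  Problem sets 25 × 0.13 = 3.25
  Studio work 53 × 0.14 = 7.42
  Peer review 83 × 0.12 = 9.96
  Fieldwork 83 × 0.14 = 11.62
Sum = 70.19
70.19 is ≥ 66.5 and < 82 → Merit

Merit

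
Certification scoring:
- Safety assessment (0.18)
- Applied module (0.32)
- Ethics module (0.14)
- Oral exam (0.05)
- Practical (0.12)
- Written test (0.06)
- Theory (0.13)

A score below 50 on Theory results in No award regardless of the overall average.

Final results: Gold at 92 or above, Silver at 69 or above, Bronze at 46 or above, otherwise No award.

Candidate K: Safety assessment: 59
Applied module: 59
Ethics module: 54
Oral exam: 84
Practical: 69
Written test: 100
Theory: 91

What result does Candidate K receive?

Bronze

Theory score 91 ≥ 50: minimum met.
Weighted total:
  Safety assessment 59 × 0.18 = 10.62
  Applied module 59 × 0.32 = 18.88
  Ethics module 54 × 0.14 = 7.56
  Oral exam 84 × 0.05 = 4.2
  Practical 69 × 0.12 = 8.28
  Written test 100 × 0.06 = 6
  Theory 91 × 0.13 = 11.83
Sum = 67.37
67.37 is ≥ 46 and < 69 → Bronze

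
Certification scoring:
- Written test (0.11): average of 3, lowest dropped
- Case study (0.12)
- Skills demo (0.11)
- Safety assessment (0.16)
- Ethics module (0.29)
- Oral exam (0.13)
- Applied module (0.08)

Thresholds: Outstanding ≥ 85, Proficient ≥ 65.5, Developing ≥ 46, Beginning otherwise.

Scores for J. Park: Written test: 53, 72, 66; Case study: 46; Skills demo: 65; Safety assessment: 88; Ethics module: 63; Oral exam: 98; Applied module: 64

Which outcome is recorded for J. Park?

Proficient

Written test: drop 53 → average of remaining 2 = 138/2 = 69
Weighted total:
  Written test 69 × 0.11 = 7.59
  Case study 46 × 0.12 = 5.52
  Skills demo 65 × 0.11 = 7.15
  Safety assessment 88 × 0.16 = 14.08
  Ethics module 63 × 0.29 = 18.27
  Oral exam 98 × 0.13 = 12.74
  Applied module 64 × 0.08 = 5.12
Sum = 70.47
70.47 is ≥ 65.5 and < 85 → Proficient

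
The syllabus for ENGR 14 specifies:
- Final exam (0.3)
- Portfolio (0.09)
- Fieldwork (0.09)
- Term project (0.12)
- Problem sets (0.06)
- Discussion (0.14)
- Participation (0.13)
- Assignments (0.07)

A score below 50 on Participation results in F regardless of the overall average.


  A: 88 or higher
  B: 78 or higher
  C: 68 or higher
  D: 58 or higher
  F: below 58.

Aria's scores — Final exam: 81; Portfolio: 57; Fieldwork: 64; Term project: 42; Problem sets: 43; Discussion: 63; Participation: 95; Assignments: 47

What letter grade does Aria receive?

Participation score 95 ≥ 50: minimum met.
Weighted total:
  Final exam 81 × 0.3 = 24.3
  Portfolio 57 × 0.09 = 5.13
  Fieldwork 64 × 0.09 = 5.76
  Term project 42 × 0.12 = 5.04
  Problem sets 43 × 0.06 = 2.58
  Discussion 63 × 0.14 = 8.82
  Participation 95 × 0.13 = 12.35
  Assignments 47 × 0.07 = 3.29
Sum = 67.27
67.27 is ≥ 58 and < 68 → D

D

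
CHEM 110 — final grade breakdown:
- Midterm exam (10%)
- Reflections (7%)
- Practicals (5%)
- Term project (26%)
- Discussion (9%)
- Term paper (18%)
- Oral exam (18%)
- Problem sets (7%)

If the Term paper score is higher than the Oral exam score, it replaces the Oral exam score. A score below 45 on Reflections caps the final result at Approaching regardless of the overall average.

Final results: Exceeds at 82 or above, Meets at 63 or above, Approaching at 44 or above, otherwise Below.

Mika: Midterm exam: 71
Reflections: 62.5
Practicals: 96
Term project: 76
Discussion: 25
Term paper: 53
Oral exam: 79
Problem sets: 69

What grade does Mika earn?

Meets

Term paper (53) ≤ Oral exam (79), so Oral exam stays at 79.
Reflections score 62.5 ≥ 45: minimum met.
Weighted total:
  Midterm exam 71 × 0.1 = 7.1
  Reflections 62.5 × 0.07 = 4.375
  Practicals 96 × 0.05 = 4.8
  Term project 76 × 0.26 = 19.76
  Discussion 25 × 0.09 = 2.25
  Term paper 53 × 0.18 = 9.54
  Oral exam 79 × 0.18 = 14.22
  Problem sets 69 × 0.07 = 4.83
Sum = 66.875
66.875 is ≥ 63 and < 82 → Meets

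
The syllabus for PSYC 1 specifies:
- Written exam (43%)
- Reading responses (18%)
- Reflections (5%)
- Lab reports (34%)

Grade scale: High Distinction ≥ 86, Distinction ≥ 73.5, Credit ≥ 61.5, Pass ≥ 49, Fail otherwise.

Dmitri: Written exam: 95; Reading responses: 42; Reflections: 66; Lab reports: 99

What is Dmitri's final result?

Weighted total:
  Written exam 95 × 0.43 = 40.85
  Reading responses 42 × 0.18 = 7.56
  Reflections 66 × 0.05 = 3.3
  Lab reports 99 × 0.34 = 33.66
Sum = 85.37
85.37 is ≥ 73.5 and < 86 → Distinction

Distinction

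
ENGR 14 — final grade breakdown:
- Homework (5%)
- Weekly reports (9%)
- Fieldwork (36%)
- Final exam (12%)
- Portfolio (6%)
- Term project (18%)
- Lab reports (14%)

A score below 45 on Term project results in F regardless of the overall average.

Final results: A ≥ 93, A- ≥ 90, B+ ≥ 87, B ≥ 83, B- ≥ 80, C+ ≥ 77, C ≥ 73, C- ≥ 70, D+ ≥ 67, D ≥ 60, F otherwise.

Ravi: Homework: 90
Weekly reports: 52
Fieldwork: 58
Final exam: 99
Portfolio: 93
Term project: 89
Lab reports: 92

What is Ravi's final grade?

Term project score 89 ≥ 45: minimum met.
Weighted total:
  Homework 90 × 0.05 = 4.5
  Weekly reports 52 × 0.09 = 4.68
  Fieldwork 58 × 0.36 = 20.88
  Final exam 99 × 0.12 = 11.88
  Portfolio 93 × 0.06 = 5.58
  Term project 89 × 0.18 = 16.02
  Lab reports 92 × 0.14 = 12.88
Sum = 76.42
76.42 is ≥ 73 and < 77 → C

C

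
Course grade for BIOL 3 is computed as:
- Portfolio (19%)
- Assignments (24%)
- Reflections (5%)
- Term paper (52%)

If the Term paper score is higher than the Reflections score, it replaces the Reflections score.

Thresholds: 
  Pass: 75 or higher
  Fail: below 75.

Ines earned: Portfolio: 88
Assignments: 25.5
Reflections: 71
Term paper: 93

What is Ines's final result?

Term paper (93) > Reflections (71), so Reflections counts as 93.
Weighted total:
  Portfolio 88 × 0.19 = 16.72
  Assignments 25.5 × 0.24 = 6.12
  Reflections 93 × 0.05 = 4.65
  Term paper 93 × 0.52 = 48.36
Sum = 75.85
75.85 ≥ 75 → Pass

Pass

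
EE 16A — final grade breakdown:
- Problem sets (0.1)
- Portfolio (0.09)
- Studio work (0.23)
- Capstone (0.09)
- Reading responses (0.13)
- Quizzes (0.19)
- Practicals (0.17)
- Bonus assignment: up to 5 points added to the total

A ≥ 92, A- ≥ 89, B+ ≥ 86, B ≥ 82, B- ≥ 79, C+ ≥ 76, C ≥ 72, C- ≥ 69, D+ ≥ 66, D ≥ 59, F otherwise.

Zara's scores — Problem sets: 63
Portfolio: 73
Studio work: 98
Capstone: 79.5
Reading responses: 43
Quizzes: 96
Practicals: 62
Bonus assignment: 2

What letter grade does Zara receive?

Weighted total:
  Problem sets 63 × 0.1 = 6.3
  Portfolio 73 × 0.09 = 6.57
  Studio work 98 × 0.23 = 22.54
  Capstone 79.5 × 0.09 = 7.155
  Reading responses 43 × 0.13 = 5.59
  Quizzes 96 × 0.19 = 18.24
  Practicals 62 × 0.17 = 10.54
Sum = 76.935
Bonus assignment: 76.935 + 2 = 78.935
78.935 is ≥ 76 and < 79 → C+

C+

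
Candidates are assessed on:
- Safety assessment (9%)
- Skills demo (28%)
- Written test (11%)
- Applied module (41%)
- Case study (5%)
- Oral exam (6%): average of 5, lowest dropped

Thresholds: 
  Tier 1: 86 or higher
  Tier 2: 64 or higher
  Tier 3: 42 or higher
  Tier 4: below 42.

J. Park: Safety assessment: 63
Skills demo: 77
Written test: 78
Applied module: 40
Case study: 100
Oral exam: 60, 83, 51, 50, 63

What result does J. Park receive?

Oral exam: drop 50 → average of remaining 4 = 257/4 = 64.25
Weighted total:
  Safety assessment 63 × 0.09 = 5.67
  Skills demo 77 × 0.28 = 21.56
  Written test 78 × 0.11 = 8.58
  Applied module 40 × 0.41 = 16.4
  Case study 100 × 0.05 = 5
  Oral exam 64.25 × 0.06 = 3.855
Sum = 61.065
61.065 is ≥ 42 and < 64 → Tier 3

Tier 3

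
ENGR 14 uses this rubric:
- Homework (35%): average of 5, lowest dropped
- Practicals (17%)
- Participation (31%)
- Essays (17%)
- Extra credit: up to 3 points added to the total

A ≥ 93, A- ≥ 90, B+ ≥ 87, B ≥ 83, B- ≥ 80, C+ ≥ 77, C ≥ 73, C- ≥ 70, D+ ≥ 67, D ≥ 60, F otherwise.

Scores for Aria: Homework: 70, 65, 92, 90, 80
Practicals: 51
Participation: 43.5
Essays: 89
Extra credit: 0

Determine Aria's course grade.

D

Homework: drop 65 → average of remaining 4 = 332/4 = 83
Weighted total:
  Homework 83 × 0.35 = 29.05
  Practicals 51 × 0.17 = 8.67
  Participation 43.5 × 0.31 = 13.485
  Essays 89 × 0.17 = 15.13
Sum = 66.335
Extra credit: 66.335 + 0 = 66.335
66.335 is ≥ 60 and < 67 → D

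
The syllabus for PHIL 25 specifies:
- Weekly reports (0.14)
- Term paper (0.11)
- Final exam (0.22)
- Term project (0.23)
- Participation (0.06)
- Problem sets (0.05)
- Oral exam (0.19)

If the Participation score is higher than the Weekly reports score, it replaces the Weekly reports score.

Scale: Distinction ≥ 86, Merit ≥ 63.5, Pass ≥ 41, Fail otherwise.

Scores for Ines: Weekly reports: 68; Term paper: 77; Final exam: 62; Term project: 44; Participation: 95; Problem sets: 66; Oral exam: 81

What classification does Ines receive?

Participation (95) > Weekly reports (68), so Weekly reports counts as 95.
Weighted total:
  Weekly reports 95 × 0.14 = 13.3
  Term paper 77 × 0.11 = 8.47
  Final exam 62 × 0.22 = 13.64
  Term project 44 × 0.23 = 10.12
  Participation 95 × 0.06 = 5.7
  Problem sets 66 × 0.05 = 3.3
  Oral exam 81 × 0.19 = 15.39
Sum = 69.92
69.92 is ≥ 63.5 and < 86 → Merit

Merit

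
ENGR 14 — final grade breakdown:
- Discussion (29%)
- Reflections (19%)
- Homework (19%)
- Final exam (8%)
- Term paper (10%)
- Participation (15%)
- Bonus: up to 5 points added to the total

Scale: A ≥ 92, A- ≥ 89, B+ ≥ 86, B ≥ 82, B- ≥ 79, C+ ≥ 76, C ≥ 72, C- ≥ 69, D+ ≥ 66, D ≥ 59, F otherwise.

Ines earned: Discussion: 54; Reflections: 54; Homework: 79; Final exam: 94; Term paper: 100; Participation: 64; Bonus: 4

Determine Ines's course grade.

Weighted total:
  Discussion 54 × 0.29 = 15.66
  Reflections 54 × 0.19 = 10.26
  Homework 79 × 0.19 = 15.01
  Final exam 94 × 0.08 = 7.52
  Term paper 100 × 0.1 = 10
  Participation 64 × 0.15 = 9.6
Sum = 68.05
Bonus: 68.05 + 4 = 72.05
72.05 is ≥ 72 and < 76 → C

C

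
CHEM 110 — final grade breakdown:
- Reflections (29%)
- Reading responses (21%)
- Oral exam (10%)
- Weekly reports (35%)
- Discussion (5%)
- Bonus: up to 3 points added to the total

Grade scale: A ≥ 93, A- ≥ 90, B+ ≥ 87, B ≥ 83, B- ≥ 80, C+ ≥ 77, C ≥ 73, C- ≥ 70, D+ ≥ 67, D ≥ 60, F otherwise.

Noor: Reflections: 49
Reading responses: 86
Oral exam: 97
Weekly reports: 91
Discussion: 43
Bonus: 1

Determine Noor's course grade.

C

Weighted total:
  Reflections 49 × 0.29 = 14.21
  Reading responses 86 × 0.21 = 18.06
  Oral exam 97 × 0.1 = 9.7
  Weekly reports 91 × 0.35 = 31.85
  Discussion 43 × 0.05 = 2.15
Sum = 75.97
Bonus: 75.97 + 1 = 76.97
76.97 is ≥ 73 and < 77 → C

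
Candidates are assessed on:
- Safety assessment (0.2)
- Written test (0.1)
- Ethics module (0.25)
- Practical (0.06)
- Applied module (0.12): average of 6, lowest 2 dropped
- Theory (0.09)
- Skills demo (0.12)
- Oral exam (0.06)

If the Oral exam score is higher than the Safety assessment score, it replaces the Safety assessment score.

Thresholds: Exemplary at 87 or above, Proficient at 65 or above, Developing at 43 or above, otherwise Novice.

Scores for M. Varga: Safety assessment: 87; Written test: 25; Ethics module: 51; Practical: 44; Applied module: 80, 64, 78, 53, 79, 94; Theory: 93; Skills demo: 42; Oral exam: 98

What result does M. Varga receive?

Applied module: drop 53, 64 → average of remaining 4 = 331/4 = 82.75
Oral exam (98) > Safety assessment (87), so Safety assessment counts as 98.
Weighted total:
  Safety assessment 98 × 0.2 = 19.6
  Written test 25 × 0.1 = 2.5
  Ethics module 51 × 0.25 = 12.75
  Practical 44 × 0.06 = 2.64
  Applied module 82.75 × 0.12 = 9.93
  Theory 93 × 0.09 = 8.37
  Skills demo 42 × 0.12 = 5.04
  Oral exam 98 × 0.06 = 5.88
Sum = 66.71
66.71 is ≥ 65 and < 87 → Proficient

Proficient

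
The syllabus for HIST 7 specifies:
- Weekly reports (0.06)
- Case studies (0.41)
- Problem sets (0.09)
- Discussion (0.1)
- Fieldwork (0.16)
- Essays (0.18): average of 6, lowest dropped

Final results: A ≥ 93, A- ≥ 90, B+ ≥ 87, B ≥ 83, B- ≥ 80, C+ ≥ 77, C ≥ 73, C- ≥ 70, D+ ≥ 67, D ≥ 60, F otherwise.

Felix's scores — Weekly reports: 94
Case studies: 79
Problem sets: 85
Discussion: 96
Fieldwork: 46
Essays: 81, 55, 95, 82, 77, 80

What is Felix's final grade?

C+

Essays: drop 55 → average of remaining 5 = 415/5 = 83
Weighted total:
  Weekly reports 94 × 0.06 = 5.64
  Case studies 79 × 0.41 = 32.39
  Problem sets 85 × 0.09 = 7.65
  Discussion 96 × 0.1 = 9.6
  Fieldwork 46 × 0.16 = 7.36
  Essays 83 × 0.18 = 14.94
Sum = 77.58
77.58 is ≥ 77 and < 80 → C+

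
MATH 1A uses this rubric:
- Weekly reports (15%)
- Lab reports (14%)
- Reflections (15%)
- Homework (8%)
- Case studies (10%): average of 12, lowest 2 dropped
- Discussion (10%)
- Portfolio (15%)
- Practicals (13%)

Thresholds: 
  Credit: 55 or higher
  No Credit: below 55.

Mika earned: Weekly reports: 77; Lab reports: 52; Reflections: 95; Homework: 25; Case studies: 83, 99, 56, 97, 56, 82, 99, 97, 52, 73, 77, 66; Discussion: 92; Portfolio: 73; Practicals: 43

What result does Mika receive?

Case studies: drop 52, 56 → average of remaining 10 = 829/10 = 82.9
Weighted total:
  Weekly reports 77 × 0.15 = 11.55
  Lab reports 52 × 0.14 = 7.28
  Reflections 95 × 0.15 = 14.25
  Homework 25 × 0.08 = 2
  Case studies 82.9 × 0.1 = 8.29
  Discussion 92 × 0.1 = 9.2
  Portfolio 73 × 0.15 = 10.95
  Practicals 43 × 0.13 = 5.59
Sum = 69.11
69.11 ≥ 55 → Credit

Credit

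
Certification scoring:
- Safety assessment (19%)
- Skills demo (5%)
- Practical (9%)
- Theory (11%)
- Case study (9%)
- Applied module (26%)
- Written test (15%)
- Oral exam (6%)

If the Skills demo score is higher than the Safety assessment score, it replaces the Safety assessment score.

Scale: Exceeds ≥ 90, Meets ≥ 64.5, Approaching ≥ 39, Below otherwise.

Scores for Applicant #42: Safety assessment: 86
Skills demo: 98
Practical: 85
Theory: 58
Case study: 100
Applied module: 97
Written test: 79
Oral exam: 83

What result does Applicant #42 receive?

Meets

Skills demo (98) > Safety assessment (86), so Safety assessment counts as 98.
Weighted total:
  Safety assessment 98 × 0.19 = 18.62
  Skills demo 98 × 0.05 = 4.9
  Practical 85 × 0.09 = 7.65
  Theory 58 × 0.11 = 6.38
  Case study 100 × 0.09 = 9
  Applied module 97 × 0.26 = 25.22
  Written test 79 × 0.15 = 11.85
  Oral exam 83 × 0.06 = 4.98
Sum = 88.6
88.6 is ≥ 64.5 and < 90 → Meets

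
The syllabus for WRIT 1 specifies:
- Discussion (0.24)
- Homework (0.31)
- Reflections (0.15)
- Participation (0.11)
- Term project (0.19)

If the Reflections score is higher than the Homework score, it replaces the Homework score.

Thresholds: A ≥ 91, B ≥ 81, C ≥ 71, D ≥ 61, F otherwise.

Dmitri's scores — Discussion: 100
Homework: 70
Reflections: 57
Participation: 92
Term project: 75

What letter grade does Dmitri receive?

Reflections (57) ≤ Homework (70), so Homework stays at 70.
Weighted total:
  Discussion 100 × 0.24 = 24
  Homework 70 × 0.31 = 21.7
  Reflections 57 × 0.15 = 8.55
  Participation 92 × 0.11 = 10.12
  Term project 75 × 0.19 = 14.25
Sum = 78.62
78.62 is ≥ 71 and < 81 → C

C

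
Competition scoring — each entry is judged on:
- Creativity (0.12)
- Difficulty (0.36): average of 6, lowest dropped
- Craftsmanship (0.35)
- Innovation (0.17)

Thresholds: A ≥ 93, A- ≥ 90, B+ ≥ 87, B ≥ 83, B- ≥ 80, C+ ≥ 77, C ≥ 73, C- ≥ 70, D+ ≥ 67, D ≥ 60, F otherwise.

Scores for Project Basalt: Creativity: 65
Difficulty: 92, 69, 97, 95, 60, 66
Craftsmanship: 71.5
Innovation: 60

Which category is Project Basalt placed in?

C

Difficulty: drop 60 → average of remaining 5 = 419/5 = 83.8
Weighted total:
  Creativity 65 × 0.12 = 7.8
  Difficulty 83.8 × 0.36 = 30.168
  Craftsmanship 71.5 × 0.35 = 25.025
  Innovation 60 × 0.17 = 10.2
Sum = 73.193
73.193 is ≥ 73 and < 77 → C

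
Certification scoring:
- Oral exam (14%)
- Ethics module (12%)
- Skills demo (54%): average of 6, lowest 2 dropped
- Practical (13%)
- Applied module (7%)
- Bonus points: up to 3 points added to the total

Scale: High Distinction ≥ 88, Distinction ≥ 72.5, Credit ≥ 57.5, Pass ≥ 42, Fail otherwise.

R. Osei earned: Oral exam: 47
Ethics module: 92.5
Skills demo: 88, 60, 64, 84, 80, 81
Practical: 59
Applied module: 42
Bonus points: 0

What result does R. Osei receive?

Distinction

Skills demo: drop 60, 64 → average of remaining 4 = 333/4 = 83.25
Weighted total:
  Oral exam 47 × 0.14 = 6.58
  Ethics module 92.5 × 0.12 = 11.1
  Skills demo 83.25 × 0.54 = 44.955
  Practical 59 × 0.13 = 7.67
  Applied module 42 × 0.07 = 2.94
Sum = 73.245
Bonus points: 73.245 + 0 = 73.245
73.245 is ≥ 72.5 and < 88 → Distinction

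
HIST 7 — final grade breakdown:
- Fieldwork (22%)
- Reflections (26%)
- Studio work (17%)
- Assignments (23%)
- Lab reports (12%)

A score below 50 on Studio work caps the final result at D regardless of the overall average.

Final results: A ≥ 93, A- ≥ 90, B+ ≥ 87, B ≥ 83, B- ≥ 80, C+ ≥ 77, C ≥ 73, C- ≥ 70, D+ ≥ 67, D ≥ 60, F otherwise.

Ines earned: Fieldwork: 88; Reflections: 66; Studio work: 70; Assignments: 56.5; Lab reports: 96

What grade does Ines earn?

C-

Studio work score 70 ≥ 50: minimum met.
Weighted total:
  Fieldwork 88 × 0.22 = 19.36
  Reflections 66 × 0.26 = 17.16
  Studio work 70 × 0.17 = 11.9
  Assignments 56.5 × 0.23 = 12.995
  Lab reports 96 × 0.12 = 11.52
Sum = 72.935
72.935 is ≥ 70 and < 73 → C-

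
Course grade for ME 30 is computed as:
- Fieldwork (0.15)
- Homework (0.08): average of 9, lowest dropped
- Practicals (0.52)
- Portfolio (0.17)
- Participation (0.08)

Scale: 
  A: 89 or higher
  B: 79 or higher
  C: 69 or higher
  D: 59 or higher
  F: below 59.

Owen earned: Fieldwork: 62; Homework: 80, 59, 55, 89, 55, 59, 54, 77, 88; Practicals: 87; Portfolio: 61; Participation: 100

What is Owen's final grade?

C

Homework: drop 54 → average of remaining 8 = 562/8 = 70.25
Weighted total:
  Fieldwork 62 × 0.15 = 9.3
  Homework 70.25 × 0.08 = 5.62
  Practicals 87 × 0.52 = 45.24
  Portfolio 61 × 0.17 = 10.37
  Participation 100 × 0.08 = 8
Sum = 78.53
78.53 is ≥ 69 and < 79 → C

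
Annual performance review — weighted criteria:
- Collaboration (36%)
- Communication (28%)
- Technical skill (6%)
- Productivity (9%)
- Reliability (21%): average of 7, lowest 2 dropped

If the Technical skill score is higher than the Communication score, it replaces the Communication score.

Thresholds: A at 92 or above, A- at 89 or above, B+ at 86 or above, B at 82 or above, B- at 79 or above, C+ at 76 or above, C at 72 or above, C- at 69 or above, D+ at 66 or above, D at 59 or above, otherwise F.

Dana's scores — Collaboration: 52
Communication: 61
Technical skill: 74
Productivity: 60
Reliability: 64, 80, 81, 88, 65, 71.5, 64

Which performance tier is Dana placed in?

Reliability: drop 64, 64 → average of remaining 5 = 385.5/5 = 77.1
Technical skill (74) > Communication (61), so Communication counts as 74.
Weighted total:
  Collaboration 52 × 0.36 = 18.72
  Communication 74 × 0.28 = 20.72
  Technical skill 74 × 0.06 = 4.44
  Productivity 60 × 0.09 = 5.4
  Reliability 77.1 × 0.21 = 16.191
Sum = 65.471
65.471 is ≥ 59 and < 66 → D

D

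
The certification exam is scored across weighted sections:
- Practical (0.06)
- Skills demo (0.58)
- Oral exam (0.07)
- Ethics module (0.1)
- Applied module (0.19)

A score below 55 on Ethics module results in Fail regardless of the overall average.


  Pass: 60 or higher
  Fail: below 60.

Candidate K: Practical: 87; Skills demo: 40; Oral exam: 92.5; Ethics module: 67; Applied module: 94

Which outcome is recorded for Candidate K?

Fail

Ethics module score 67 ≥ 55: minimum met.
Weighted total:
  Practical 87 × 0.06 = 5.22
  Skills demo 40 × 0.58 = 23.2
  Oral exam 92.5 × 0.07 = 6.475
  Ethics module 67 × 0.1 = 6.7
  Applied module 94 × 0.19 = 17.86
Sum = 59.455
59.455 < 60 → Fail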